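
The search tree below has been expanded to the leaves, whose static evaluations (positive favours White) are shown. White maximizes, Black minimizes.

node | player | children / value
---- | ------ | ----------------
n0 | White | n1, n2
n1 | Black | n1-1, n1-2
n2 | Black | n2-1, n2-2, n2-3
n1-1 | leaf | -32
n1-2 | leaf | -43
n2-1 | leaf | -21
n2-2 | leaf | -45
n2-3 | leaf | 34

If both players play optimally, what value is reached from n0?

n1 (Black): min(-32, -43) = -43
n2 (Black): min(-21, -45, 34) = -45
n0 (White): max(-43, -45) = -43

-43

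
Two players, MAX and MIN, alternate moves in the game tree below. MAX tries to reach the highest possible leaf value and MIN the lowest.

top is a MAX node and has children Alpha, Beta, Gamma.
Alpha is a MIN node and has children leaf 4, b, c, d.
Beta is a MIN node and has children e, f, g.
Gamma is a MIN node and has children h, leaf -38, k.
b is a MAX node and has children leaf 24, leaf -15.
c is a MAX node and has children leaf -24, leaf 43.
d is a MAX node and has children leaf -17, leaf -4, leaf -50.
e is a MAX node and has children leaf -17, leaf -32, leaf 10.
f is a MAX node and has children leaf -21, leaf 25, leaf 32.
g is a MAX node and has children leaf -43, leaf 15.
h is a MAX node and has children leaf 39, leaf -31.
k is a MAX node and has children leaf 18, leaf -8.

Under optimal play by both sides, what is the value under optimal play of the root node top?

10

b (MAX): max(24, -15) = 24
c (MAX): max(-24, 43) = 43
d (MAX): max(-17, -4, -50) = -4
Alpha (MIN): min(4, 24, 43, -4) = -4
e (MAX): max(-17, -32, 10) = 10
f (MAX): max(-21, 25, 32) = 32
g (MAX): max(-43, 15) = 15
Beta (MIN): min(10, 32, 15) = 10
h (MAX): max(39, -31) = 39
k (MAX): max(18, -8) = 18
Gamma (MIN): min(39, -38, 18) = -38
top (MAX): max(-4, 10, -38) = 10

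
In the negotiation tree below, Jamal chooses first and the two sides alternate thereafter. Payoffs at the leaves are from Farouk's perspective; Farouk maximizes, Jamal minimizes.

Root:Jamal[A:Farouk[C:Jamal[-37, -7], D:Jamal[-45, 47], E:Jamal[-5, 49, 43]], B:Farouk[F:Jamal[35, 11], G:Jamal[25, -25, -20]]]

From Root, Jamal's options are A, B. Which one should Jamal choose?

A

C (Jamal): min(-37, -7) = -37
D (Jamal): min(-45, 47) = -45
E (Jamal): min(-5, 49, 43) = -5
A (Farouk): max(-37, -45, -5) = -5
F (Jamal): min(35, 11) = 11
G (Jamal): min(25, -25, -20) = -25
B (Farouk): max(11, -25) = 11
Root (Jamal): min(-5, 11) = -5
Jamal at Root wants the lowest of {A=-5, B=11}, so chooses A.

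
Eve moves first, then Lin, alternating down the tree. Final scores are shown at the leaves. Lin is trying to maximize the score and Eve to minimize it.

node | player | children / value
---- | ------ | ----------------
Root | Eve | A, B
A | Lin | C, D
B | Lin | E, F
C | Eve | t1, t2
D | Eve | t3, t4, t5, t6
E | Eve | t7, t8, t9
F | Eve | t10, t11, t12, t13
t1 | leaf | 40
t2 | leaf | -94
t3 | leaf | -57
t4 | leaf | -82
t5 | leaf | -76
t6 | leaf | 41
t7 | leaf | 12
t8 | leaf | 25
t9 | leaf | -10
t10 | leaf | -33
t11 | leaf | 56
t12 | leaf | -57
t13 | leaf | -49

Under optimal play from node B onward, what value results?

E (Eve): min(12, 25, -10) = -10
F (Eve): min(-33, 56, -57, -49) = -57
B (Lin): max(-10, -57) = -10

-10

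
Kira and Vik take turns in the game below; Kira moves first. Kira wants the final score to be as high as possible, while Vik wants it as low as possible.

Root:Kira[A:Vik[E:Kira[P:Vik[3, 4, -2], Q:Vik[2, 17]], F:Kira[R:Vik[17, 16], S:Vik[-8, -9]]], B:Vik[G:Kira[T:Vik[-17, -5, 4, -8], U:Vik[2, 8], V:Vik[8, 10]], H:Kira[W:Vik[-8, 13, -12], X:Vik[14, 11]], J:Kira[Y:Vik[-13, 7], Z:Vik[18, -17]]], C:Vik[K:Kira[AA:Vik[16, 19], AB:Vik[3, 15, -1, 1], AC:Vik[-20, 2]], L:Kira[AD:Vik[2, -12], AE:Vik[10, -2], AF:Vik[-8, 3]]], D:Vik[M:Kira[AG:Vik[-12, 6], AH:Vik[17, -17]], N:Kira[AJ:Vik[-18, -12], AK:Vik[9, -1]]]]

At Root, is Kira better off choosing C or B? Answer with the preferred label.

AA (Vik): min(16, 19) = 16
AB (Vik): min(3, 15, -1, 1) = -1
AC (Vik): min(-20, 2) = -20
K (Kira): max(16, -1, -20) = 16
AD (Vik): min(2, -12) = -12
AE (Vik): min(10, -2) = -2
AF (Vik): min(-8, 3) = -8
L (Kira): max(-12, -2, -8) = -2
C (Vik): min(16, -2) = -2
T (Vik): min(-17, -5, 4, -8) = -17
U (Vik): min(2, 8) = 2
V (Vik): min(8, 10) = 8
G (Kira): max(-17, 2, 8) = 8
W (Vik): min(-8, 13, -12) = -12
X (Vik): min(14, 11) = 11
H (Kira): max(-12, 11) = 11
Y (Vik): min(-13, 7) = -13
Z (Vik): min(18, -17) = -17
J (Kira): max(-13, -17) = -13
B (Vik): min(8, 11, -13) = -13
Kira prefers the higher value; C=-2, B=-13. C is better since -2 > -13.

C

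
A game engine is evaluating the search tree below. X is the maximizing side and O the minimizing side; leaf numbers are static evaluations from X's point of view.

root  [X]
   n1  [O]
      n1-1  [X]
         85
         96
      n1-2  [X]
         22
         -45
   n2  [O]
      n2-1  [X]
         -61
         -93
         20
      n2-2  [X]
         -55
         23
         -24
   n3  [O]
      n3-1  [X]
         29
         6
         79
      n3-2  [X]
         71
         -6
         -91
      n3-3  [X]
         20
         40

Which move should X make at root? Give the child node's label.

n3

n1-1 (X): max(85, 96) = 96
n1-2 (X): max(22, -45) = 22
n1 (O): min(96, 22) = 22
n2-1 (X): max(-61, -93, 20) = 20
n2-2 (X): max(-55, 23, -24) = 23
n2 (O): min(20, 23) = 20
n3-1 (X): max(29, 6, 79) = 79
n3-2 (X): max(71, -6, -91) = 71
n3-3 (X): max(20, 40) = 40
n3 (O): min(79, 71, 40) = 40
root (X): max(22, 20, 40) = 40
X at root wants the highest of {n1=22, n2=20, n3=40}, so chooses n3.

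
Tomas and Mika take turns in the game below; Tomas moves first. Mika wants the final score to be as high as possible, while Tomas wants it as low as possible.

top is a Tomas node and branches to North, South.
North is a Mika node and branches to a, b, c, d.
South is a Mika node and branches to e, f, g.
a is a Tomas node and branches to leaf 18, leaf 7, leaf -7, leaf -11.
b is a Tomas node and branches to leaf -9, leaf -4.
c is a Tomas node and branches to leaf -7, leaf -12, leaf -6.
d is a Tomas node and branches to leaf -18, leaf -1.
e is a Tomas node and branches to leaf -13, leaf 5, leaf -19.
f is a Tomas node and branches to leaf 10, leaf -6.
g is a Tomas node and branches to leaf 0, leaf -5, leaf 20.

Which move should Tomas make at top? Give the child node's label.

North

a (Tomas): min(18, 7, -7, -11) = -11
b (Tomas): min(-9, -4) = -9
c (Tomas): min(-7, -12, -6) = -12
d (Tomas): min(-18, -1) = -18
North (Mika): max(-11, -9, -12, -18) = -9
e (Tomas): min(-13, 5, -19) = -19
f (Tomas): min(10, -6) = -6
g (Tomas): min(0, -5, 20) = -5
South (Mika): max(-19, -6, -5) = -5
top (Tomas): min(-9, -5) = -9
Tomas at top wants the lowest of {North=-9, South=-5}, so chooses North.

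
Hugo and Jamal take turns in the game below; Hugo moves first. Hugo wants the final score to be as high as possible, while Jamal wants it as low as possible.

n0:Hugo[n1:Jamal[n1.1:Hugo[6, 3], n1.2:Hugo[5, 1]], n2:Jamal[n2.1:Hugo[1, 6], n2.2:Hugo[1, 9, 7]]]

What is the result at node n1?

5

n1.1 (Hugo): max(6, 3) = 6
n1.2 (Hugo): max(5, 1) = 5
n1 (Jamal): min(6, 5) = 5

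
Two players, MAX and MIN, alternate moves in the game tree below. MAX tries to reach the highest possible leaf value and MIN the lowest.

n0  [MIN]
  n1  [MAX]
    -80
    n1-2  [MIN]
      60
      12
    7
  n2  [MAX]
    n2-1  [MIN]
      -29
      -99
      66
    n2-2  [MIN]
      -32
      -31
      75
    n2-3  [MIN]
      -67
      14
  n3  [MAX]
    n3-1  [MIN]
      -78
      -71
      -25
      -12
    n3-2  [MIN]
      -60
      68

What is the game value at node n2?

n2-1 (MIN): min(-29, -99, 66) = -99
n2-2 (MIN): min(-32, -31, 75) = -32
n2-3 (MIN): min(-67, 14) = -67
n2 (MAX): max(-99, -32, -67) = -32

-32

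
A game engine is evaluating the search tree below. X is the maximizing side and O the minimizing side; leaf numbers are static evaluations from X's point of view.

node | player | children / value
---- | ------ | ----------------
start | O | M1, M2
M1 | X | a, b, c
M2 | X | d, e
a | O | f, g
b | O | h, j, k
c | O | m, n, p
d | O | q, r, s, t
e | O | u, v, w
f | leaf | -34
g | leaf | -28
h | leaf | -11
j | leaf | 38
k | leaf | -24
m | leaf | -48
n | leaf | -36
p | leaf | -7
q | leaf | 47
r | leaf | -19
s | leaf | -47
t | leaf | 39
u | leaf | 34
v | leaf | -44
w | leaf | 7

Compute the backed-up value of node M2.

-44

d (O): min(47, -19, -47, 39) = -47
e (O): min(34, -44, 7) = -44
M2 (X): max(-47, -44) = -44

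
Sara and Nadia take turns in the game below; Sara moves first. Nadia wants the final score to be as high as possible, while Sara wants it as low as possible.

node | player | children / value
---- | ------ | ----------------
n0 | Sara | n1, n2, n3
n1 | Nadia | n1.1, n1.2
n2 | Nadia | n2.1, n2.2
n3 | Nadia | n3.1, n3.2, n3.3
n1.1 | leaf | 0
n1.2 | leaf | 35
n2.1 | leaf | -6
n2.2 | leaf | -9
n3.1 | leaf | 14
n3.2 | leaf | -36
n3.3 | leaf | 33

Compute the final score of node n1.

n1 (Nadia): max(0, 35) = 35

35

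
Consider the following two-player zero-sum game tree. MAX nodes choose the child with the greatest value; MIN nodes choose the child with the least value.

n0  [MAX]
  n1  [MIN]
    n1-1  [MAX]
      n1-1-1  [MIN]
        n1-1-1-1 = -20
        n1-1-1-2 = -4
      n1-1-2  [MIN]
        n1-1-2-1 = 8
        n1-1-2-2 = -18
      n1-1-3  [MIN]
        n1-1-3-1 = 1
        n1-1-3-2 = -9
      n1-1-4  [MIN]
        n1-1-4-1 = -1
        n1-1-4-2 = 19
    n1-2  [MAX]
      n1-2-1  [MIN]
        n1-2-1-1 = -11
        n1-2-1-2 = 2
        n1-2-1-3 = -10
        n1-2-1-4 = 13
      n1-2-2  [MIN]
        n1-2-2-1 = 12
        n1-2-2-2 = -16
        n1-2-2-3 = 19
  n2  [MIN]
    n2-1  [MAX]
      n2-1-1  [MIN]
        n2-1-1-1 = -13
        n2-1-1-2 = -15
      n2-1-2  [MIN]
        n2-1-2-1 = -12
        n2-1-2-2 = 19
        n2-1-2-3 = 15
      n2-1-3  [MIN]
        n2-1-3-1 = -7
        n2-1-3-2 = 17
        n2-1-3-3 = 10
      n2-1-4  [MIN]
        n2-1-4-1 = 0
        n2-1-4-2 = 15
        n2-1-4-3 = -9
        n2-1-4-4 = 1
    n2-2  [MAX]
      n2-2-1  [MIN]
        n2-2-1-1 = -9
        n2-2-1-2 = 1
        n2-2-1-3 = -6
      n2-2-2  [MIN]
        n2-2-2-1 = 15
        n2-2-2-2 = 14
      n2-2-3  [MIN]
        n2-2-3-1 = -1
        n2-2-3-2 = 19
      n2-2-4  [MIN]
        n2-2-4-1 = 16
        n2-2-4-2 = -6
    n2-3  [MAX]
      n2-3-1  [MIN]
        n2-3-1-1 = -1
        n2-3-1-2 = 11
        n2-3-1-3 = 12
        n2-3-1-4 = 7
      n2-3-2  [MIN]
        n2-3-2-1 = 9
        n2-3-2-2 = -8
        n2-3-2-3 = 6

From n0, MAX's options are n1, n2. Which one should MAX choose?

n2

n1-1-1 (MIN): min(-20, -4) = -20
n1-1-2 (MIN): min(8, -18) = -18
n1-1-3 (MIN): min(1, -9) = -9
n1-1-4 (MIN): min(-1, 19) = -1
n1-1 (MAX): max(-20, -18, -9, -1) = -1
n1-2-1 (MIN): min(-11, 2, -10, 13) = -11
n1-2-2 (MIN): min(12, -16, 19) = -16
n1-2 (MAX): max(-11, -16) = -11
n1 (MIN): min(-1, -11) = -11
n2-1-1 (MIN): min(-13, -15) = -15
n2-1-2 (MIN): min(-12, 19, 15) = -12
n2-1-3 (MIN): min(-7, 17, 10) = -7
n2-1-4 (MIN): min(0, 15, -9, 1) = -9
n2-1 (MAX): max(-15, -12, -7, -9) = -7
n2-2-1 (MIN): min(-9, 1, -6) = -9
n2-2-2 (MIN): min(15, 14) = 14
n2-2-3 (MIN): min(-1, 19) = -1
n2-2-4 (MIN): min(16, -6) = -6
n2-2 (MAX): max(-9, 14, -1, -6) = 14
n2-3-1 (MIN): min(-1, 11, 12, 7) = -1
n2-3-2 (MIN): min(9, -8, 6) = -8
n2-3 (MAX): max(-1, -8) = -1
n2 (MIN): min(-7, 14, -1) = -7
n0 (MAX): max(-11, -7) = -7
MAX at n0 wants the highest of {n1=-11, n2=-7}, so chooses n2.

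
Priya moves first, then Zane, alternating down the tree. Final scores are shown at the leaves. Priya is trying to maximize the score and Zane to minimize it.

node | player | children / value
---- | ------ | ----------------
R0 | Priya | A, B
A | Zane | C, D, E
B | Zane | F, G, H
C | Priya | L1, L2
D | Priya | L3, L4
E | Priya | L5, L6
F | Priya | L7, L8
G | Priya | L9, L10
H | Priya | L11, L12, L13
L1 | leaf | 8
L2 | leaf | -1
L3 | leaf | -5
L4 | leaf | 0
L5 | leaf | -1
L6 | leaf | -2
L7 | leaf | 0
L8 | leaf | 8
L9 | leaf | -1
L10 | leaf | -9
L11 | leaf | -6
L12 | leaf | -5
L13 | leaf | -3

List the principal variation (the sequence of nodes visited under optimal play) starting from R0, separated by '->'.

C (Priya): max(8, -1) = 8
D (Priya): max(-5, 0) = 0
E (Priya): max(-1, -2) = -1
A (Zane): min(8, 0, -1) = -1
F (Priya): max(0, 8) = 8
G (Priya): max(-1, -9) = -1
H (Priya): max(-6, -5, -3) = -3
B (Zane): min(8, -1, -3) = -3
R0 (Priya): max(-1, -3) = -1
At R0, Priya picks A (highest: -1).
At A, Zane picks E (lowest: -1).
At E, Priya picks L5 (highest: -1).
Terminal value -1.

R0 -> A -> E -> L5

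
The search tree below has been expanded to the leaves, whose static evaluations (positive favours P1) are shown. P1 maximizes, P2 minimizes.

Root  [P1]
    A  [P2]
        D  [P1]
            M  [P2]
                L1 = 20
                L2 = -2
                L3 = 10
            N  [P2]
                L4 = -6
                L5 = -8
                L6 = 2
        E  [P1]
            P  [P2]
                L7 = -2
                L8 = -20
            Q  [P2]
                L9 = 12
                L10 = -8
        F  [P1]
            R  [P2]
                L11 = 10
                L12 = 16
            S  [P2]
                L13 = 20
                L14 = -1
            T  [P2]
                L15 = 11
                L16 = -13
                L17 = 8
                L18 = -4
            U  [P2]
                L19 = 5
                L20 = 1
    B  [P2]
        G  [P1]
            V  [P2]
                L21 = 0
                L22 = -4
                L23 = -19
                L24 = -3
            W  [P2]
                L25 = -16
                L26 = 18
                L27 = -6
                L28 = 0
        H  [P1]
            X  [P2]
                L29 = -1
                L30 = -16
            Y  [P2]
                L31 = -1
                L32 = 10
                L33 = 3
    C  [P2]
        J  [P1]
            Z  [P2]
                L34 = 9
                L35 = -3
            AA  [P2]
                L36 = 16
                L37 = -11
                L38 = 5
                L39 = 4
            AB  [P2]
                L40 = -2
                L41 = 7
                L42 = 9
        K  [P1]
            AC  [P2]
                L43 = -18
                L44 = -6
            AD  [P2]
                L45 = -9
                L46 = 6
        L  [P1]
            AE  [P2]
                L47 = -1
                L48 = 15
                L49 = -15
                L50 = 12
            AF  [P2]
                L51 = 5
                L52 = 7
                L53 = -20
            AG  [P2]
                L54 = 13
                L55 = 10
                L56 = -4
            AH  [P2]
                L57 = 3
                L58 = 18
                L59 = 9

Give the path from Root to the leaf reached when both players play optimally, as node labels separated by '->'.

M (P2): min(20, -2, 10) = -2
N (P2): min(-6, -8, 2) = -8
D (P1): max(-2, -8) = -2
P (P2): min(-2, -20) = -20
Q (P2): min(12, -8) = -8
E (P1): max(-20, -8) = -8
R (P2): min(10, 16) = 10
S (P2): min(20, -1) = -1
T (P2): min(11, -13, 8, -4) = -13
U (P2): min(5, 1) = 1
F (P1): max(10, -1, -13, 1) = 10
A (P2): min(-2, -8, 10) = -8
V (P2): min(0, -4, -19, -3) = -19
W (P2): min(-16, 18, -6, 0) = -16
G (P1): max(-19, -16) = -16
X (P2): min(-1, -16) = -16
Y (P2): min(-1, 10, 3) = -1
H (P1): max(-16, -1) = -1
B (P2): min(-16, -1) = -16
Z (P2): min(9, -3) = -3
AA (P2): min(16, -11, 5, 4) = -11
AB (P2): min(-2, 7, 9) = -2
J (P1): max(-3, -11, -2) = -2
AC (P2): min(-18, -6) = -18
AD (P2): min(-9, 6) = -9
K (P1): max(-18, -9) = -9
AE (P2): min(-1, 15, -15, 12) = -15
AF (P2): min(5, 7, -20) = -20
AG (P2): min(13, 10, -4) = -4
AH (P2): min(3, 18, 9) = 3
L (P1): max(-15, -20, -4, 3) = 3
C (P2): min(-2, -9, 3) = -9
Root (P1): max(-8, -16, -9) = -8
At Root, P1 picks A (highest: -8).
At A, P2 picks E (lowest: -8).
At E, P1 picks Q (highest: -8).
At Q, P2 picks L10 (lowest: -8).
Terminal value -8.

Root -> A -> E -> Q -> L10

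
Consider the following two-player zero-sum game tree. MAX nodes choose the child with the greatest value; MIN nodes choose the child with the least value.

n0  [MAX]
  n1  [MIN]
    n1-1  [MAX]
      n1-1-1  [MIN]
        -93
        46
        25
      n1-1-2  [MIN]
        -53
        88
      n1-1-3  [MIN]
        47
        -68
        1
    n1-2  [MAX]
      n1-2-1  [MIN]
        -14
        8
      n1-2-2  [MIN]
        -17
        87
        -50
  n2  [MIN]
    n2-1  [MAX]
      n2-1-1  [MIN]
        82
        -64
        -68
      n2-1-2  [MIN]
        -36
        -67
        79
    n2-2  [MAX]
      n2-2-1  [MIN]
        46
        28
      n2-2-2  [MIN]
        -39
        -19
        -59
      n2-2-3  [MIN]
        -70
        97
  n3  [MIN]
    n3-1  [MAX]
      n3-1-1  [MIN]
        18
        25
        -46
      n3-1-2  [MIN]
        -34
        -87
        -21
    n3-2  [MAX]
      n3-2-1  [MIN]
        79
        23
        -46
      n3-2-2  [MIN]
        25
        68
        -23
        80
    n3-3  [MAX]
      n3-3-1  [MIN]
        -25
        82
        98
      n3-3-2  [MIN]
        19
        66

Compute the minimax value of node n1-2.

n1-2-1 (MIN): min(-14, 8) = -14
n1-2-2 (MIN): min(-17, 87, -50) = -50
n1-2 (MAX): max(-14, -50) = -14

-14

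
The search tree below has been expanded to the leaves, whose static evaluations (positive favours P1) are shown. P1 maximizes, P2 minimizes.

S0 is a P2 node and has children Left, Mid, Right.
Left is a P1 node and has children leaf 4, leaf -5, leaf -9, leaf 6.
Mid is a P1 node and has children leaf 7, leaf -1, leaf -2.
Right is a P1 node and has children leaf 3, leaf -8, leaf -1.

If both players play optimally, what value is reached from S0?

Left (P1): max(4, -5, -9, 6) = 6
Mid (P1): max(7, -1, -2) = 7
Right (P1): max(3, -8, -1) = 3
S0 (P2): min(6, 7, 3) = 3

3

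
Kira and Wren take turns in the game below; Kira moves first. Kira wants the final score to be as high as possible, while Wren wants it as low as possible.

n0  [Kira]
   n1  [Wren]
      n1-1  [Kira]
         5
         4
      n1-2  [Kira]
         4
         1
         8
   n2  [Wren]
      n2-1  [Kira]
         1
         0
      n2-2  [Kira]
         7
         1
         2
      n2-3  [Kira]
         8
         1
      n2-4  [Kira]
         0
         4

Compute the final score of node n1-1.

5

n1-1 (Kira): max(5, 4) = 5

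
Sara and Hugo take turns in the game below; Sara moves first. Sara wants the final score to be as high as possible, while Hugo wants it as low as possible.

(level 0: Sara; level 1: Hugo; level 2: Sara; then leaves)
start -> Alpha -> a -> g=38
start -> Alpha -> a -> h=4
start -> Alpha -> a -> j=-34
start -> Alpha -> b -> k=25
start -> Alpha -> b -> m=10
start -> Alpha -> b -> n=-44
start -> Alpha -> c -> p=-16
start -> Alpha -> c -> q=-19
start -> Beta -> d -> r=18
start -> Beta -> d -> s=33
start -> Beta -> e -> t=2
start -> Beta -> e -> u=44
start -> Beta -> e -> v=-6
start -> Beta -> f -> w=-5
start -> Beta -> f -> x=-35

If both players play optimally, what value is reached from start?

a (Sara): max(38, 4, -34) = 38
b (Sara): max(25, 10, -44) = 25
c (Sara): max(-16, -19) = -16
Alpha (Hugo): min(38, 25, -16) = -16
d (Sara): max(18, 33) = 33
e (Sara): max(2, 44, -6) = 44
f (Sara): max(-5, -35) = -5
Beta (Hugo): min(33, 44, -5) = -5
start (Sara): max(-16, -5) = -5

-5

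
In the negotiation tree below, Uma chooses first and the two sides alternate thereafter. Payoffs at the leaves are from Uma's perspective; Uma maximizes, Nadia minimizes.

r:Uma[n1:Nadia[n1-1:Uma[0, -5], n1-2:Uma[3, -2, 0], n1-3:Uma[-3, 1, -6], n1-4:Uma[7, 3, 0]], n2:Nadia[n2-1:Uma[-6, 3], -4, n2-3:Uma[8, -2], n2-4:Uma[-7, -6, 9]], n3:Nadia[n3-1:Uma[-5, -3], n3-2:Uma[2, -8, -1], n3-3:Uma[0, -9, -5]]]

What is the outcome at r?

0

n1-1 (Uma): max(0, -5) = 0
n1-2 (Uma): max(3, -2, 0) = 3
n1-3 (Uma): max(-3, 1, -6) = 1
n1-4 (Uma): max(7, 3, 0) = 7
n1 (Nadia): min(0, 3, 1, 7) = 0
n2-1 (Uma): max(-6, 3) = 3
n2-3 (Uma): max(8, -2) = 8
n2-4 (Uma): max(-7, -6, 9) = 9
n2 (Nadia): min(3, -4, 8, 9) = -4
n3-1 (Uma): max(-5, -3) = -3
n3-2 (Uma): max(2, -8, -1) = 2
n3-3 (Uma): max(0, -9, -5) = 0
n3 (Nadia): min(-3, 2, 0) = -3
r (Uma): max(0, -4, -3) = 0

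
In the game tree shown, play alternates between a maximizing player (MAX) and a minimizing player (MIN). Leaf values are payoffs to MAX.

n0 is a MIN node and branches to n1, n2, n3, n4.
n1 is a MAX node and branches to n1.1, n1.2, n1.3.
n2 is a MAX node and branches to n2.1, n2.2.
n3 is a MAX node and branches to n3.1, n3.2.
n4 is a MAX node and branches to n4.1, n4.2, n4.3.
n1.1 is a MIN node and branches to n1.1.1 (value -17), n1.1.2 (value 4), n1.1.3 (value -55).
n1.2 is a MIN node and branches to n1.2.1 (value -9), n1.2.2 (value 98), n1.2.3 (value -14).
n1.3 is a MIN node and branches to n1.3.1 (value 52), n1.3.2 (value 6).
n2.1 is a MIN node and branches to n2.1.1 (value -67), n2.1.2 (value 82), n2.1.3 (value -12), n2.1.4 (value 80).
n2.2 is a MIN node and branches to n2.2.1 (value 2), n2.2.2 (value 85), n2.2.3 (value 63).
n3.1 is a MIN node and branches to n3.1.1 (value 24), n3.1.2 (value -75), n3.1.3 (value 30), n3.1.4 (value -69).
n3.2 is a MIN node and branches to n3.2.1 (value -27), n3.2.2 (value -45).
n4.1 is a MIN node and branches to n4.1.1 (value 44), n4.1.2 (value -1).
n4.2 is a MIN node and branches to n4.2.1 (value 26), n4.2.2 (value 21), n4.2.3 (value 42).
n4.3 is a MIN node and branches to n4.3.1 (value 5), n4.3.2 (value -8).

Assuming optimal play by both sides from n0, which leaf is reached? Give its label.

n3.2.2

n1.1 (MIN): min(-17, 4, -55) = -55
n1.2 (MIN): min(-9, 98, -14) = -14
n1.3 (MIN): min(52, 6) = 6
n1 (MAX): max(-55, -14, 6) = 6
n2.1 (MIN): min(-67, 82, -12, 80) = -67
n2.2 (MIN): min(2, 85, 63) = 2
n2 (MAX): max(-67, 2) = 2
n3.1 (MIN): min(24, -75, 30, -69) = -75
n3.2 (MIN): min(-27, -45) = -45
n3 (MAX): max(-75, -45) = -45
n4.1 (MIN): min(44, -1) = -1
n4.2 (MIN): min(26, 21, 42) = 21
n4.3 (MIN): min(5, -8) = -8
n4 (MAX): max(-1, 21, -8) = 21
n0 (MIN): min(6, 2, -45, 21) = -45
At n0, MIN picks n3 (lowest: -45).
At n3, MAX picks n3.2 (highest: -45).
At n3.2, MIN picks n3.2.2 (lowest: -45).
Terminal value -45.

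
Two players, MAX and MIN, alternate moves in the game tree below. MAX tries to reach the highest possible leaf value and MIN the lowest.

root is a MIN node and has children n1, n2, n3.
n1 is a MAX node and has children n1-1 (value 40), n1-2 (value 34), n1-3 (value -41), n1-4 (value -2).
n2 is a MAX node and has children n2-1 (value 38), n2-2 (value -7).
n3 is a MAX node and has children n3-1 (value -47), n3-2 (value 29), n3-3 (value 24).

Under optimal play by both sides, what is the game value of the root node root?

n1 (MAX): max(40, 34, -41, -2) = 40
n2 (MAX): max(38, -7) = 38
n3 (MAX): max(-47, 29, 24) = 29
root (MIN): min(40, 38, 29) = 29

29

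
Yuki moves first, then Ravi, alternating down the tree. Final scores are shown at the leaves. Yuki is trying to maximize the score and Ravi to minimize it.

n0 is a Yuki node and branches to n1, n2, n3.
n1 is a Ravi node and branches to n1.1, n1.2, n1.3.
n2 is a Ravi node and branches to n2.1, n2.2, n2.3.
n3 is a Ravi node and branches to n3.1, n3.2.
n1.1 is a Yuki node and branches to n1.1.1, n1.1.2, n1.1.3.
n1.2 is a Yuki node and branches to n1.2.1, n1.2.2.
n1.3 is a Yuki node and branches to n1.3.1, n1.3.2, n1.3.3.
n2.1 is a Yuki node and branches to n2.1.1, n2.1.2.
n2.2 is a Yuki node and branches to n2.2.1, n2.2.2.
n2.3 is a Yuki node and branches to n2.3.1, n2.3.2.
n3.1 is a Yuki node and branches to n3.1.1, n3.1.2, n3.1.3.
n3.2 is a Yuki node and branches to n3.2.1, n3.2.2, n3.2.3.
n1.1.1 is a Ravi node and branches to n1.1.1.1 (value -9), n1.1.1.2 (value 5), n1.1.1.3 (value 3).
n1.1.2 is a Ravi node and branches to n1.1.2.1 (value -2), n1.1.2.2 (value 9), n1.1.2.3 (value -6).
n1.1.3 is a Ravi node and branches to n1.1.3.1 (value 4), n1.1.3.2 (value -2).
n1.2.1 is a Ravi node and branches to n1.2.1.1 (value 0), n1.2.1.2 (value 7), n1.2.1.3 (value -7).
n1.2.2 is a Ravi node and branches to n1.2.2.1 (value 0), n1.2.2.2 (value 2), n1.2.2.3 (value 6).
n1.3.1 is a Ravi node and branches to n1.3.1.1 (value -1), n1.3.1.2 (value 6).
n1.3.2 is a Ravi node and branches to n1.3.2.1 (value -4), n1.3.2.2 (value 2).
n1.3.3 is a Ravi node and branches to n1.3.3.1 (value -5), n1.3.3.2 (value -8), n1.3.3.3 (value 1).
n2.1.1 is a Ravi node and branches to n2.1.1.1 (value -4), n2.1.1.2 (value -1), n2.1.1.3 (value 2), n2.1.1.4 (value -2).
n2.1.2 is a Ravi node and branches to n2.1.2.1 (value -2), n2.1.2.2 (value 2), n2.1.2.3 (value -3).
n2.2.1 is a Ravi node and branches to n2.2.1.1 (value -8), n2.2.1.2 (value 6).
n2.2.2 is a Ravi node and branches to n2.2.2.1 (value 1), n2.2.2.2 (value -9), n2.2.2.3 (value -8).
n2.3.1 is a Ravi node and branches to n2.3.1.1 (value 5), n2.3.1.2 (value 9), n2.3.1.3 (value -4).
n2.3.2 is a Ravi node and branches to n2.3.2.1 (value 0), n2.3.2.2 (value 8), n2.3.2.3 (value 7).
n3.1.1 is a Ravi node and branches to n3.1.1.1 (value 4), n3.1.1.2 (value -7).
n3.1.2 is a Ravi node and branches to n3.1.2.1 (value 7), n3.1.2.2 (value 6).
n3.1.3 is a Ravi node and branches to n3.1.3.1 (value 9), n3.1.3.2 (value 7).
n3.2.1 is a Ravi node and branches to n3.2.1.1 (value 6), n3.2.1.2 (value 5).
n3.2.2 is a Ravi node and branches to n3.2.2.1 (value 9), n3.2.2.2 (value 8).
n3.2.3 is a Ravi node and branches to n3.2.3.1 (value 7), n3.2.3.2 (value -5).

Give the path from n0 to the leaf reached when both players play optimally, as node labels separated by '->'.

n1.1.1 (Ravi): min(-9, 5, 3) = -9
n1.1.2 (Ravi): min(-2, 9, -6) = -6
n1.1.3 (Ravi): min(4, -2) = -2
n1.1 (Yuki): max(-9, -6, -2) = -2
n1.2.1 (Ravi): min(0, 7, -7) = -7
n1.2.2 (Ravi): min(0, 2, 6) = 0
n1.2 (Yuki): max(-7, 0) = 0
n1.3.1 (Ravi): min(-1, 6) = -1
n1.3.2 (Ravi): min(-4, 2) = -4
n1.3.3 (Ravi): min(-5, -8, 1) = -8
n1.3 (Yuki): max(-1, -4, -8) = -1
n1 (Ravi): min(-2, 0, -1) = -2
n2.1.1 (Ravi): min(-4, -1, 2, -2) = -4
n2.1.2 (Ravi): min(-2, 2, -3) = -3
n2.1 (Yuki): max(-4, -3) = -3
n2.2.1 (Ravi): min(-8, 6) = -8
n2.2.2 (Ravi): min(1, -9, -8) = -9
n2.2 (Yuki): max(-8, -9) = -8
n2.3.1 (Ravi): min(5, 9, -4) = -4
n2.3.2 (Ravi): min(0, 8, 7) = 0
n2.3 (Yuki): max(-4, 0) = 0
n2 (Ravi): min(-3, -8, 0) = -8
n3.1.1 (Ravi): min(4, -7) = -7
n3.1.2 (Ravi): min(7, 6) = 6
n3.1.3 (Ravi): min(9, 7) = 7
n3.1 (Yuki): max(-7, 6, 7) = 7
n3.2.1 (Ravi): min(6, 5) = 5
n3.2.2 (Ravi): min(9, 8) = 8
n3.2.3 (Ravi): min(7, -5) = -5
n3.2 (Yuki): max(5, 8, -5) = 8
n3 (Ravi): min(7, 8) = 7
n0 (Yuki): max(-2, -8, 7) = 7
At n0, Yuki picks n3 (highest: 7).
At n3, Ravi picks n3.1 (lowest: 7).
At n3.1, Yuki picks n3.1.3 (highest: 7).
At n3.1.3, Ravi picks n3.1.3.2 (lowest: 7).
Terminal value 7.

n0 -> n3 -> n3.1 -> n3.1.3 -> n3.1.3.2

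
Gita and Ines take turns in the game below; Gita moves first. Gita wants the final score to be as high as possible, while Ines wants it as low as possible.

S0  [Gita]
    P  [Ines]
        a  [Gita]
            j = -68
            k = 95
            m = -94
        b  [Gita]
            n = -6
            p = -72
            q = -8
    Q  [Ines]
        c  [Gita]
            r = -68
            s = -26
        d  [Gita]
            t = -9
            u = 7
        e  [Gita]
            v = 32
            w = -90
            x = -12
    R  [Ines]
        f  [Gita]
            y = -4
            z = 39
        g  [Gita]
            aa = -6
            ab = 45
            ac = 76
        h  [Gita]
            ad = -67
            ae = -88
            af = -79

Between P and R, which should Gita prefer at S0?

P

a (Gita): max(-68, 95, -94) = 95
b (Gita): max(-6, -72, -8) = -6
P (Ines): min(95, -6) = -6
f (Gita): max(-4, 39) = 39
g (Gita): max(-6, 45, 76) = 76
h (Gita): max(-67, -88, -79) = -67
R (Ines): min(39, 76, -67) = -67
Gita prefers the higher value; P=-6, R=-67. P is better since -6 > -67.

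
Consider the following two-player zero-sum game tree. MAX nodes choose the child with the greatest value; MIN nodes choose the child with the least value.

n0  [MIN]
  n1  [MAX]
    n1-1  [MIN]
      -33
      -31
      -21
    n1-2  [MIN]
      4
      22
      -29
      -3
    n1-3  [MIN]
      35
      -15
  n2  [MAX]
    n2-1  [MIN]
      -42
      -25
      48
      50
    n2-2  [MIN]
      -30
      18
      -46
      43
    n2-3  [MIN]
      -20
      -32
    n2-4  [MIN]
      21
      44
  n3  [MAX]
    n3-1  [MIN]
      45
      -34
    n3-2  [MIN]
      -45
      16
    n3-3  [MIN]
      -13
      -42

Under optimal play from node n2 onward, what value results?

21

n2-1 (MIN): min(-42, -25, 48, 50) = -42
n2-2 (MIN): min(-30, 18, -46, 43) = -46
n2-3 (MIN): min(-20, -32) = -32
n2-4 (MIN): min(21, 44) = 21
n2 (MAX): max(-42, -46, -32, 21) = 21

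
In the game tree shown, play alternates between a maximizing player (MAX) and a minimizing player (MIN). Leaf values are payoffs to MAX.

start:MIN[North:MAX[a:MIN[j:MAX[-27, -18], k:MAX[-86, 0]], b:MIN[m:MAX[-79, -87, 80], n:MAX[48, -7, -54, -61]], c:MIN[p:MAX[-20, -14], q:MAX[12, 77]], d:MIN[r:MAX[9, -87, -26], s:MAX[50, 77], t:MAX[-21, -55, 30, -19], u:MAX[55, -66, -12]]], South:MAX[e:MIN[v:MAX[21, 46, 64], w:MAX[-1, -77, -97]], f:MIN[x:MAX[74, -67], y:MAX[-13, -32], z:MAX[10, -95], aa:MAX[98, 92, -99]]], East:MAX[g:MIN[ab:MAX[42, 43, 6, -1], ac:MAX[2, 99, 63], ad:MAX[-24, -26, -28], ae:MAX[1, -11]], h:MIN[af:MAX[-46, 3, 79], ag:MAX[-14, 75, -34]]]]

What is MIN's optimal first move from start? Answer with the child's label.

South

j (MAX): max(-27, -18) = -18
k (MAX): max(-86, 0) = 0
a (MIN): min(-18, 0) = -18
m (MAX): max(-79, -87, 80) = 80
n (MAX): max(48, -7, -54, -61) = 48
b (MIN): min(80, 48) = 48
p (MAX): max(-20, -14) = -14
q (MAX): max(12, 77) = 77
c (MIN): min(-14, 77) = -14
r (MAX): max(9, -87, -26) = 9
s (MAX): max(50, 77) = 77
t (MAX): max(-21, -55, 30, -19) = 30
u (MAX): max(55, -66, -12) = 55
d (MIN): min(9, 77, 30, 55) = 9
North (MAX): max(-18, 48, -14, 9) = 48
v (MAX): max(21, 46, 64) = 64
w (MAX): max(-1, -77, -97) = -1
e (MIN): min(64, -1) = -1
x (MAX): max(74, -67) = 74
y (MAX): max(-13, -32) = -13
z (MAX): max(10, -95) = 10
aa (MAX): max(98, 92, -99) = 98
f (MIN): min(74, -13, 10, 98) = -13
South (MAX): max(-1, -13) = -1
ab (MAX): max(42, 43, 6, -1) = 43
ac (MAX): max(2, 99, 63) = 99
ad (MAX): max(-24, -26, -28) = -24
ae (MAX): max(1, -11) = 1
g (MIN): min(43, 99, -24, 1) = -24
af (MAX): max(-46, 3, 79) = 79
ag (MAX): max(-14, 75, -34) = 75
h (MIN): min(79, 75) = 75
East (MAX): max(-24, 75) = 75
start (MIN): min(48, -1, 75) = -1
MIN at start wants the lowest of {North=48, South=-1, East=75}, so chooses South.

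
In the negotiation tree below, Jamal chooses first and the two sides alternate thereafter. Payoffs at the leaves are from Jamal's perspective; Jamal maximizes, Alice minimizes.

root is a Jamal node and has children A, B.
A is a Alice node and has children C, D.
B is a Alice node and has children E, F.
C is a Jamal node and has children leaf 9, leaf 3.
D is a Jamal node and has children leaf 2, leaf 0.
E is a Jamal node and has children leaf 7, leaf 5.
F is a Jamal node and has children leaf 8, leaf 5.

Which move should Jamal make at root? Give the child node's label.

C (Jamal): max(9, 3) = 9
D (Jamal): max(2, 0) = 2
A (Alice): min(9, 2) = 2
E (Jamal): max(7, 5) = 7
F (Jamal): max(8, 5) = 8
B (Alice): min(7, 8) = 7
root (Jamal): max(2, 7) = 7
Jamal at root wants the highest of {A=2, B=7}, so chooses B.

B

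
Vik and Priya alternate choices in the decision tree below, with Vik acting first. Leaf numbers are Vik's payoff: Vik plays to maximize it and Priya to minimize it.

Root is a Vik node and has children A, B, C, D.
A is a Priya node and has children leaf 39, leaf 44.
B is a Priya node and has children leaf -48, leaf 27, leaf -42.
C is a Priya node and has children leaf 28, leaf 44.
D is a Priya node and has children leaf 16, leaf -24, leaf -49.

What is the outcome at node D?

-49

D (Priya): min(16, -24, -49) = -49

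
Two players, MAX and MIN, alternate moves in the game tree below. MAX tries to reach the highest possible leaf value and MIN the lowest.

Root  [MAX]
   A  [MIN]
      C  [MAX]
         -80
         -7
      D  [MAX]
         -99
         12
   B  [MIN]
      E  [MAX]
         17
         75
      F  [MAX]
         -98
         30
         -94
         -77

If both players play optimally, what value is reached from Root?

C (MAX): max(-80, -7) = -7
D (MAX): max(-99, 12) = 12
A (MIN): min(-7, 12) = -7
E (MAX): max(17, 75) = 75
F (MAX): max(-98, 30, -94, -77) = 30
B (MIN): min(75, 30) = 30
Root (MAX): max(-7, 30) = 30

30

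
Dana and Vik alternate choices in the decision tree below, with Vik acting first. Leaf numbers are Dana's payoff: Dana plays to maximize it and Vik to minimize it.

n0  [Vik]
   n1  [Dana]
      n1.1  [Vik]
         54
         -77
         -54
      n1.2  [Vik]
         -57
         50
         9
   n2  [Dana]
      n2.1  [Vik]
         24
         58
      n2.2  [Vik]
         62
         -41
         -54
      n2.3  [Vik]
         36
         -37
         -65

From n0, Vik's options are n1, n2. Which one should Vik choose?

n1.1 (Vik): min(54, -77, -54) = -77
n1.2 (Vik): min(-57, 50, 9) = -57
n1 (Dana): max(-77, -57) = -57
n2.1 (Vik): min(24, 58) = 24
n2.2 (Vik): min(62, -41, -54) = -54
n2.3 (Vik): min(36, -37, -65) = -65
n2 (Dana): max(24, -54, -65) = 24
n0 (Vik): min(-57, 24) = -57
Vik at n0 wants the lowest of {n1=-57, n2=24}, so chooses n1.

n1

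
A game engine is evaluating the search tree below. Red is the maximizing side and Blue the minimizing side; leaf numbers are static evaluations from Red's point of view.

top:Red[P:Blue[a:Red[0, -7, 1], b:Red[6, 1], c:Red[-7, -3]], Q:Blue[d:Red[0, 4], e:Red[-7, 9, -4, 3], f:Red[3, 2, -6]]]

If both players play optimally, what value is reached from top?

a (Red): max(0, -7, 1) = 1
b (Red): max(6, 1) = 6
c (Red): max(-7, -3) = -3
P (Blue): min(1, 6, -3) = -3
d (Red): max(0, 4) = 4
e (Red): max(-7, 9, -4, 3) = 9
f (Red): max(3, 2, -6) = 3
Q (Blue): min(4, 9, 3) = 3
top (Red): max(-3, 3) = 3

3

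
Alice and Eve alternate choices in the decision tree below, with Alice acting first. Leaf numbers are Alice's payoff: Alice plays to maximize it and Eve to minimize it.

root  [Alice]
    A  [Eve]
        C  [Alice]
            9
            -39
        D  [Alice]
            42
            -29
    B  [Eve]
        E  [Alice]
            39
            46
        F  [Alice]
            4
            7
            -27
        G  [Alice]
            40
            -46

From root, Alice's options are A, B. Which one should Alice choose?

A

C (Alice): max(9, -39) = 9
D (Alice): max(42, -29) = 42
A (Eve): min(9, 42) = 9
E (Alice): max(39, 46) = 46
F (Alice): max(4, 7, -27) = 7
G (Alice): max(40, -46) = 40
B (Eve): min(46, 7, 40) = 7
root (Alice): max(9, 7) = 9
Alice at root wants the highest of {A=9, B=7}, so chooses A.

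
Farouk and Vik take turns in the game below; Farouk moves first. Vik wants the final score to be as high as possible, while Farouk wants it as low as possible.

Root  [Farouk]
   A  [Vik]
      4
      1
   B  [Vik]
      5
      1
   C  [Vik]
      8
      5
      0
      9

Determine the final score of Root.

A (Vik): max(4, 1) = 4
B (Vik): max(5, 1) = 5
C (Vik): max(8, 5, 0, 9) = 9
Root (Farouk): min(4, 5, 9) = 4

4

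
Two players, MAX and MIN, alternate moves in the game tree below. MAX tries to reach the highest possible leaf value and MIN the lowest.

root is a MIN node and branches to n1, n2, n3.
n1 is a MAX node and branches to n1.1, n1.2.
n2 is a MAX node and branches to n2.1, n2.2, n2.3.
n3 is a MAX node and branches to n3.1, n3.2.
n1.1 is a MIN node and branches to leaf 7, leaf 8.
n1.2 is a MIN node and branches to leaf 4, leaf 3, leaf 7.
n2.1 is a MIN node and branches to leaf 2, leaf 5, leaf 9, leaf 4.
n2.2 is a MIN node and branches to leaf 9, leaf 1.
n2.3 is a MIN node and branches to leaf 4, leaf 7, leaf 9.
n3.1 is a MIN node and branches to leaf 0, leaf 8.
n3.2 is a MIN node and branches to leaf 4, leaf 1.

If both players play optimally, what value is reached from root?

n1.1 (MIN): min(7, 8) = 7
n1.2 (MIN): min(4, 3, 7) = 3
n1 (MAX): max(7, 3) = 7
n2.1 (MIN): min(2, 5, 9, 4) = 2
n2.2 (MIN): min(9, 1) = 1
n2.3 (MIN): min(4, 7, 9) = 4
n2 (MAX): max(2, 1, 4) = 4
n3.1 (MIN): min(0, 8) = 0
n3.2 (MIN): min(4, 1) = 1
n3 (MAX): max(0, 1) = 1
root (MIN): min(7, 4, 1) = 1

1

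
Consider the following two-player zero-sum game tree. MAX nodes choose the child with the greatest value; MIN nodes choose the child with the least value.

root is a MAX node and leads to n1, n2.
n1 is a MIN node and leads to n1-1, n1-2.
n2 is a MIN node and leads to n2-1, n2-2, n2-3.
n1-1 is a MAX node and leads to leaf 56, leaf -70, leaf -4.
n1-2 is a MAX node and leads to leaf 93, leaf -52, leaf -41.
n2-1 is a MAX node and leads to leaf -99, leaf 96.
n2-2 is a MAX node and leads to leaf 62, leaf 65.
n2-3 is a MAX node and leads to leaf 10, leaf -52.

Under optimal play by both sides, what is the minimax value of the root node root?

n1-1 (MAX): max(56, -70, -4) = 56
n1-2 (MAX): max(93, -52, -41) = 93
n1 (MIN): min(56, 93) = 56
n2-1 (MAX): max(-99, 96) = 96
n2-2 (MAX): max(62, 65) = 65
n2-3 (MAX): max(10, -52) = 10
n2 (MIN): min(96, 65, 10) = 10
root (MAX): max(56, 10) = 56

56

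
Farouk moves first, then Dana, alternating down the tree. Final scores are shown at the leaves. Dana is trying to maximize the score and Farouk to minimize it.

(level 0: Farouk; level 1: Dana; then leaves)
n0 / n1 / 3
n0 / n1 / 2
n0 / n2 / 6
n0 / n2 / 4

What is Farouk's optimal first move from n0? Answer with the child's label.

n1 (Dana): max(3, 2) = 3
n2 (Dana): max(6, 4) = 6
n0 (Farouk): min(3, 6) = 3
Farouk at n0 wants the lowest of {n1=3, n2=6}, so chooses n1.

n1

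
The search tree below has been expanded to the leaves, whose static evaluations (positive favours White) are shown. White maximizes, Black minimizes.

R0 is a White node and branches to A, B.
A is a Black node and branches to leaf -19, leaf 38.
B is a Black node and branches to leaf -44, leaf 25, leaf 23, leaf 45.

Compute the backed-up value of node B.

-44

B (Black): min(-44, 25, 23, 45) = -44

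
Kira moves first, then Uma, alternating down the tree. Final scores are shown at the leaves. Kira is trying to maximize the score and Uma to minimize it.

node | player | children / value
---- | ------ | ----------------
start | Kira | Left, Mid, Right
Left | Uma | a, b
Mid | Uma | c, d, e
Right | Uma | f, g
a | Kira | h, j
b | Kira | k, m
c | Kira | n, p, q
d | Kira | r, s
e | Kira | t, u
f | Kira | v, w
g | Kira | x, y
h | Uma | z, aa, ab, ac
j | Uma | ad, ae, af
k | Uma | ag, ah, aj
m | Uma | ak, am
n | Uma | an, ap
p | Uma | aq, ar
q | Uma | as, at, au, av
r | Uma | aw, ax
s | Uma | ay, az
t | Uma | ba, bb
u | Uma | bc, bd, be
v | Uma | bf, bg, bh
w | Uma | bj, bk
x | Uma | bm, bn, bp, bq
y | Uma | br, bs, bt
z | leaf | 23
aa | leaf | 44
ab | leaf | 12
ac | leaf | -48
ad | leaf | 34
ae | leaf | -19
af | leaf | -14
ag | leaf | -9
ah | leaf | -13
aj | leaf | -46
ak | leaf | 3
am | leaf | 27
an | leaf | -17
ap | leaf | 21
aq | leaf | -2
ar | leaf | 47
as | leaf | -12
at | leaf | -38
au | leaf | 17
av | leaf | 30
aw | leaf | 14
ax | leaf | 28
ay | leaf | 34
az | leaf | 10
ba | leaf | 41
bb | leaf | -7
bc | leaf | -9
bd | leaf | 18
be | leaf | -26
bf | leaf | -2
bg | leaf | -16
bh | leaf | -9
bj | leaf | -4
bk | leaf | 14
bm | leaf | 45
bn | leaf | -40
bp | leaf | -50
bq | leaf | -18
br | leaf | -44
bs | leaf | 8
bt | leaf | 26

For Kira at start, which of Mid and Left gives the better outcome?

n (Uma): min(-17, 21) = -17
p (Uma): min(-2, 47) = -2
q (Uma): min(-12, -38, 17, 30) = -38
c (Kira): max(-17, -2, -38) = -2
r (Uma): min(14, 28) = 14
s (Uma): min(34, 10) = 10
d (Kira): max(14, 10) = 14
t (Uma): min(41, -7) = -7
u (Uma): min(-9, 18, -26) = -26
e (Kira): max(-7, -26) = -7
Mid (Uma): min(-2, 14, -7) = -7
h (Uma): min(23, 44, 12, -48) = -48
j (Uma): min(34, -19, -14) = -19
a (Kira): max(-48, -19) = -19
k (Uma): min(-9, -13, -46) = -46
m (Uma): min(3, 27) = 3
b (Kira): max(-46, 3) = 3
Left (Uma): min(-19, 3) = -19
Kira prefers the higher value; Mid=-7, Left=-19. Mid is better since -7 > -19.

Mid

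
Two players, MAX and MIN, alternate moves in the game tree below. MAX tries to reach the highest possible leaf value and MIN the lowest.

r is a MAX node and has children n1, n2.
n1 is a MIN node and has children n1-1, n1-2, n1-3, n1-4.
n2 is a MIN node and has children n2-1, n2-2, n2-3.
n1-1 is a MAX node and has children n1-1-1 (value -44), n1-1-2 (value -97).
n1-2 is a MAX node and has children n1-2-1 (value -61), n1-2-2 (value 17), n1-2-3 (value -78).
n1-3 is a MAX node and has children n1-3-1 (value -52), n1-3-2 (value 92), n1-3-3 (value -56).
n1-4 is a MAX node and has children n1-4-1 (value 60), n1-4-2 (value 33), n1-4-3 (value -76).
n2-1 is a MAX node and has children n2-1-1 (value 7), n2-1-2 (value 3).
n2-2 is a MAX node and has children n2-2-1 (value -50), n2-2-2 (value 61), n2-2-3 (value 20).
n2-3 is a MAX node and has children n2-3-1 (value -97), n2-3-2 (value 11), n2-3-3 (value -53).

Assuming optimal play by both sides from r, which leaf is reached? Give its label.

n1-1 (MAX): max(-44, -97) = -44
n1-2 (MAX): max(-61, 17, -78) = 17
n1-3 (MAX): max(-52, 92, -56) = 92
n1-4 (MAX): max(60, 33, -76) = 60
n1 (MIN): min(-44, 17, 92, 60) = -44
n2-1 (MAX): max(7, 3) = 7
n2-2 (MAX): max(-50, 61, 20) = 61
n2-3 (MAX): max(-97, 11, -53) = 11
n2 (MIN): min(7, 61, 11) = 7
r (MAX): max(-44, 7) = 7
At r, MAX picks n2 (highest: 7).
At n2, MIN picks n2-1 (lowest: 7).
At n2-1, MAX picks n2-1-1 (highest: 7).
Terminal value 7.

n2-1-1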